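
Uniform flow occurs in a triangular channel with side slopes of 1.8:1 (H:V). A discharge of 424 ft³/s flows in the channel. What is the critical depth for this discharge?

At critical depth, Q² T / (g A³) = 1, i.e. A³/T = Q²/g = 424²/32.2 = 5583.
Trying y = 6.33 ft: A³/T = 16460 — over.
Trying y = 5.1 ft: A³/T = 5589 — matches.

y_c = 5.1 ft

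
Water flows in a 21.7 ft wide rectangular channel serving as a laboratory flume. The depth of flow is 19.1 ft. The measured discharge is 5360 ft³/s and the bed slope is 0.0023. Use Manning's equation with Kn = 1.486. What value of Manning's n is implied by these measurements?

n = 0.02

Flow area A = b·y = 21.7 × 19.1 = 414.5 ft². Wetted perimeter P = b + 2y = 21.7 + 2×19.1 = 59.9 ft.
Hydraulic radius R = A/P = 414.5/59.9 = 6.919 ft.
Rearranging Manning's equation: n = (1.486/Q) A R^(2/3) S^(1/2) = (1.486/5360) × 414.5 × 6.919^(2/3) × √0.0023 = 0.02.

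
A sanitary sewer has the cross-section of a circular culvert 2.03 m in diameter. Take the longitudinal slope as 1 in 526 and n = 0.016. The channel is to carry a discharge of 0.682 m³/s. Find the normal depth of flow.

Manning's equation rearranged: A R^(2/3) = nQ / (1·√S) = 0.016 × 0.682 / (√0.001901) = 0.2503.
Trying y = 0.334 m: A R^(2/3) = 0.1211 — too small.
Trying y = 0.478 m: A R^(2/3) = 0.2504 — ≈ 0.2503.

y_n = 0.478 m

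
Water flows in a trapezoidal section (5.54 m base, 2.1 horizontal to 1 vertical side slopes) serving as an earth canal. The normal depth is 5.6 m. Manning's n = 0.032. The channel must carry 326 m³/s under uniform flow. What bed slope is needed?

S = 0.0026

With bottom width b = 5.54 m and side slope z = 2.1: A = (b + zy)y = (5.54 + 2.1×5.6)×5.6 = 96.88 m²; P = b + 2y√(1+z²) = 5.54 + 2×5.6×2.326 = 31.59 m.
Hydraulic radius R = A/P = 96.88/31.59 = 3.067 m.
From Manning's equation, S = [nQ / (1 A R^(2/3))]² = [0.032 × 326 / (1 × 96.88 × 3.067^(2/3))]² = 0.0026.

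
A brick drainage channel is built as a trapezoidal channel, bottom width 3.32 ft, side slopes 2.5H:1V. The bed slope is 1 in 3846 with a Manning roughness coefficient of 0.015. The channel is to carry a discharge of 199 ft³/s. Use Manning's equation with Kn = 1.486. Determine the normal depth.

y_n = 4.62 ft

Manning's equation rearranged: A R^(2/3) = nQ / (1.486·√S) = 0.015 × 199 / (1.486 × √0.00026) = 124.6.
Try y = 3.64 ft: A R^(2/3) = 71.1 — low.
Try y = 5.23 ft: A R^(2/3) = 167.2 — high.
Try y = 4.62 ft: A R^(2/3) = 124.4 — ≈ 124.6.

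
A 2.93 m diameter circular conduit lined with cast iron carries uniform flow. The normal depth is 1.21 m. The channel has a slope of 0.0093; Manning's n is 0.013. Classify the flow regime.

supercritical

For a circular section of diameter D = 2.93 m at depth y = 1.21 m, the central angle is θ = 2 arccos(1 − 2y/D) = 2.792 rad. Then A = (D²/8)(θ − sin θ) = 2.628 m² and P = Dθ/2 = 4.09 m.
Hydraulic radius R = A/P = 2.628/4.09 = 0.6426 m.
V = (1/n) R^(2/3) √S = (1/0.013) × 0.6426^(2/3) × √0.0093 = 5.524 m/s. Hydraulic depth D_h = A/T = 2.628/2.885 = 0.9108 m.
Froude number Fr = V/√(g·D_h) = 5.524/√(9.81×0.9108) = 1.85, which is greater than 1, so the flow is supercritical.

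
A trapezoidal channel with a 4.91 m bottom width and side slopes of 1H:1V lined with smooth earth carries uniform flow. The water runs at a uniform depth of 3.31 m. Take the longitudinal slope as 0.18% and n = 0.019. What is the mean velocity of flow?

With bottom width b = 4.91 m and side slope z = 1: A = (b + zy)y = (4.91 + 1×3.31)×3.31 = 27.21 m²; P = b + 2y√(1+z²) = 4.91 + 2×3.31×1.414 = 14.27 m.
Hydraulic radius R = A/P = 27.21/14.27 = 1.906 m.
From Manning's equation, V = (1/n) R^(2/3) S^(1/2) = (1/0.019) × 1.906^(2/3) × 0.0018^(1/2) = 3.43 m/s.

V = 3.43 m/s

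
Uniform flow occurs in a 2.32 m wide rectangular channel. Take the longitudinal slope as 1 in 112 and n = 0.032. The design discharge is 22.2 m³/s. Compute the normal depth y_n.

y_n = 3.54 m

Manning's equation rearranged: A R^(2/3) = nQ / (1·√S) = 0.032 × 22.2 / (√0.008929) = 7.518.
At y = 3.06 m: A R^(2/3) = 6.326 — short.
At y = 4.3 m: A R^(2/3) = 9.392 — over.
At y = 3.54 m: A R^(2/3) = 7.506 — ≈ 7.518.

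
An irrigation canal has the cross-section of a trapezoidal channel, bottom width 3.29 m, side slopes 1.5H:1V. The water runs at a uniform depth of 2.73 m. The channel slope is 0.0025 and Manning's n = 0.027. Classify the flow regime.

With bottom width b = 3.29 m and side slope z = 1.5: A = (b + zy)y = (3.29 + 1.5×2.73)×2.73 = 20.16 m²; P = b + 2y√(1+z²) = 3.29 + 2×2.73×1.803 = 13.13 m.
Hydraulic radius R = A/P = 20.16/13.13 = 1.535 m.
V = (1/n) R^(2/3) √S = (1/0.027) × 1.535^(2/3) × √0.0025 = 2.464 m/s. Hydraulic depth D_h = A/T = 20.16/11.48 = 1.756 m.
Froude number Fr = V/√(g·D_h) = 2.464/√(9.81×1.756) = 0.594, which is less than 1, so the flow is subcritical.

subcritical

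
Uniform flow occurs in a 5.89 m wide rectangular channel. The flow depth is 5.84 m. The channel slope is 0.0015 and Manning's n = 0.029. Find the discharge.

Q = 71.9 m³/s

Flow area A = b·y = 5.89 × 5.84 = 34.4 m². Wetted perimeter P = b + 2y = 5.89 + 2×5.84 = 17.57 m.
Hydraulic radius R = A/P = 34.4/17.57 = 1.958 m.
Manning's equation: Q = (1/n) A R^(2/3) S^(1/2) = (1/0.029) × 34.4 × 1.958^(2/3) × 0.0015^(1/2) = 71.9 m³/s.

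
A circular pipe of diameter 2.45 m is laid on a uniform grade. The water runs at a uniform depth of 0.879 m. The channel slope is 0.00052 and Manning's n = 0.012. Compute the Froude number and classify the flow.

For a circular section of diameter D = 2.45 m at depth y = 0.879 m, the central angle is θ = 2 arccos(1 − 2y/D) = 2.569 rad. Then A = (D²/8)(θ − sin θ) = 1.521 m² and P = Dθ/2 = 3.147 m.
Hydraulic radius R = A/P = 1.521/3.147 = 0.4833 m.
V = (1/n) R^(2/3) √S = (1/0.012) × 0.4833^(2/3) × √0.00052 = 1.17 m/s. Hydraulic depth D_h = A/T = 1.521/2.35 = 0.6471 m.
Froude number Fr = V/√(g·D_h) = 1.17/√(9.81×0.6471) = 0.464, which is less than 1, so the flow is subcritical.

subcritical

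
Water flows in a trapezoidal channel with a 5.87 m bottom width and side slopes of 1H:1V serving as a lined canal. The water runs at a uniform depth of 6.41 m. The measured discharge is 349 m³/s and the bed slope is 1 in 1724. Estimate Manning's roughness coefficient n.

With bottom width b = 5.87 m and side slope z = 1: A = (b + zy)y = (5.87 + 1×6.41)×6.41 = 78.71 m²; P = b + 2y√(1+z²) = 5.87 + 2×6.41×1.414 = 24 m.
Hydraulic radius R = A/P = 78.71/24 = 3.28 m.
Rearranging Manning's equation: n = (1/Q) A R^(2/3) S^(1/2) = (1/349) × 78.71 × 3.28^(2/3) × √0.00058 = 0.012.

n = 0.012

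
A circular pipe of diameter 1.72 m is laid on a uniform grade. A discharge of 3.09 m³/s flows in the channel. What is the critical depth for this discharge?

y_c = 0.875 m

At critical depth, Q² T / (g A³) = 1, i.e. A³/T = Q²/g = 3.09²/9.81 = 0.9733.
Trying y = 0.995 m: A³/T = 1.591 — over.
Trying y = 0.875 m: A³/T = 0.9739 — ≈ 0.9733.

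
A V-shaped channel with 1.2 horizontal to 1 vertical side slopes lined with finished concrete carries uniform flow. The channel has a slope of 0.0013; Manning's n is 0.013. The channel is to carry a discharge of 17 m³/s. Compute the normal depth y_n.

Manning's equation rearranged: A R^(2/3) = nQ / (1·√S) = 0.013 × 17 / (√0.0013) = 6.129.
Trying y = 2.84 m: A R^(2/3) = 10.26 — too large.
Trying y = 2.34 m: A R^(2/3) = 6.12 — close enough.

y_n = 2.34 m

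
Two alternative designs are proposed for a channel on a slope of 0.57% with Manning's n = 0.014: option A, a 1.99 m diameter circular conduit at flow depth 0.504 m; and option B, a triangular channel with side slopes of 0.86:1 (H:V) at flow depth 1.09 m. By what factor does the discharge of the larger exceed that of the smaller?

1.87

Channel A: For a circular section of diameter D = 1.99 m at depth y = 0.504 m, the central angle is θ = 2 arccos(1 − 2y/D) = 2.109 rad. Then A = (D²/8)(θ − sin θ) = 0.6193 m² and P = Dθ/2 = 2.099 m. Hydraulic radius R = A/P = 0.6193/2.099 = 0.2951 m. Q_A = (1/0.014)·0.6193·0.2951^(2/3)·√0.0057 = 1.48 m³/s.
Channel B: For a triangular section with side slope z = 0.86: A = zy² = 0.86×1.09² = 1.022 m²; P = 2y√(1+z²) = 2×1.09×1.319 = 2.875 m. Hydraulic radius R = A/P = 1.022/2.875 = 0.3554 m. Q_B = (1/0.014)·1.022·0.3554^(2/3)·√0.0057 = 2.764 m³/s.
The larger discharge is 2.764 m³/s and the smaller is 1.48 m³/s; the ratio is 1.87.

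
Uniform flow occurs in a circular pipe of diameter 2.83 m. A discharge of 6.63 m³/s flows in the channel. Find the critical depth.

y_c = 1.12 m

At critical depth, Q² T / (g A³) = 1, i.e. A³/T = Q²/g = 6.63²/9.81 = 4.481.
Trying y = 0.951 m: A³/T = 2.391 — too small.
Trying y = 1.12 m: A³/T = 4.49 — matches.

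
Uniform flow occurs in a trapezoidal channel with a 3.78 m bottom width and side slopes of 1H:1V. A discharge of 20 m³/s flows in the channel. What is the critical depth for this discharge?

At critical depth, Q² T / (g A³) = 1, i.e. A³/T = Q²/g = 20²/9.81 = 40.77.
At y = 0.915 m: A³/T = 14.13 — too small.
At y = 1.52 m: A³/T = 76.66 — too large.
At y = 1.26 m: A³/T = 40.65 — ≈ 40.77.

y_c = 1.26 m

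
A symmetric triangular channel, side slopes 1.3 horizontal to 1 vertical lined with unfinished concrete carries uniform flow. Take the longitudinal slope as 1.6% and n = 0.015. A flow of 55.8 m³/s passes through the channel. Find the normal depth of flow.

y_n = 2.32 m

Manning's equation rearranged: A R^(2/3) = nQ / (1·√S) = 0.015 × 55.8 / (√0.016) = 6.617.
Trying y = 1.84 m: A R^(2/3) = 3.566 — short.
Trying y = 2.89 m: A R^(2/3) = 11.89 — over.
Trying y = 2.32 m: A R^(2/3) = 6.616 — matches.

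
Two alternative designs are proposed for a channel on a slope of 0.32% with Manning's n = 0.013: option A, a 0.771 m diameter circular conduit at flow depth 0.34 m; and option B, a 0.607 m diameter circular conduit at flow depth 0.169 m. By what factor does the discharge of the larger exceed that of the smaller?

Channel A: For a circular section of diameter D = 0.771 m at depth y = 0.34 m, the central angle is θ = 2 arccos(1 − 2y/D) = 2.905 rad. Then A = (D²/8)(θ − sin θ) = 0.1984 m² and P = Dθ/2 = 1.12 m. Hydraulic radius R = A/P = 0.1984/1.12 = 0.1772 m. Q_A = (1/0.013)·0.1984·0.1772^(2/3)·√0.0032 = 0.2724 m³/s.
Channel B: For a circular section of diameter D = 0.607 m at depth y = 0.169 m, the central angle is θ = 2 arccos(1 − 2y/D) = 2.223 rad. Then A = (D²/8)(θ − sin θ) = 0.06581 m² and P = Dθ/2 = 0.6748 m. Hydraulic radius R = A/P = 0.06581/0.6748 = 0.09752 m. Q_B = (1/0.013)·0.06581·0.09752^(2/3)·√0.0032 = 0.06067 m³/s.
The larger discharge is 0.2724 m³/s and the smaller is 0.06067 m³/s; the ratio is 4.49.

4.49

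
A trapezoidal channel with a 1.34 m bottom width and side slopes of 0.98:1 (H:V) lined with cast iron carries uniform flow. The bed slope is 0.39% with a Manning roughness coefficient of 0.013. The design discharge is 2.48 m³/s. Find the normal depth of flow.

y_n = 0.547 m

Manning's equation rearranged: A R^(2/3) = nQ / (1·√S) = 0.013 × 2.48 / (√0.0039) = 0.5163.
Try y = 0.457 m: A R^(2/3) = 0.3758 — short.
Try y = 0.547 m: A R^(2/3) = 0.5168 — ≈ 0.5163.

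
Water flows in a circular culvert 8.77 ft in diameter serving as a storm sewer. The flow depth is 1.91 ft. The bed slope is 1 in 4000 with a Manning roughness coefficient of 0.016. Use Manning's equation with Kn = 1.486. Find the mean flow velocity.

For a circular section of diameter D = 8.77 ft at depth y = 1.91 ft, the central angle is θ = 2 arccos(1 − 2y/D) = 1.942 rad. Then A = (D²/8)(θ − sin θ) = 9.713 ft² and P = Dθ/2 = 8.516 ft.
Hydraulic radius R = A/P = 9.713/8.516 = 1.141 ft.
From Manning's equation, V = (1.486/n) R^(2/3) S^(1/2) = (1.486/0.016) × 1.141^(2/3) × 0.00025^(1/2) = 1.6 ft/s.

V = 1.6 ft/s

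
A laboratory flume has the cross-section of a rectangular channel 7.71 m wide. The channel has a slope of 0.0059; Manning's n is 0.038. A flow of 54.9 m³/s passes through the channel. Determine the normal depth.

Manning's equation rearranged: A R^(2/3) = nQ / (1·√S) = 0.038 × 54.9 / (√0.0059) = 27.16.
Trying y = 2 m: A R^(2/3) = 18.53 — too small.
Trying y = 3.21 m: A R^(2/3) = 35.96 — too large.
Trying y = 2.62 m: A R^(2/3) = 27.17 — close enough.

y_n = 2.62 m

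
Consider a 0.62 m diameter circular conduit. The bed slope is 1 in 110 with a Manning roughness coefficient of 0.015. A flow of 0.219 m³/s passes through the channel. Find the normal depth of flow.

Manning's equation rearranged: A R^(2/3) = nQ / (1·√S) = 0.015 × 0.219 / (√0.009091) = 0.03445.
Trying y = 0.232 m: A R^(2/3) = 0.02596 — too small.
Trying y = 0.32 m: A R^(2/3) = 0.04595 — too large.
Trying y = 0.271 m: A R^(2/3) = 0.03446 — ≈ 0.03445.

y_n = 0.271 m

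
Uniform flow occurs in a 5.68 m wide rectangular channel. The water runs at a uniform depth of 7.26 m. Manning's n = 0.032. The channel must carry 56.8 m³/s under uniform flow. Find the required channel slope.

S = 0.00075

Flow area A = b·y = 5.68 × 7.26 = 41.24 m². Wetted perimeter P = b + 2y = 5.68 + 2×7.26 = 20.2 m.
Hydraulic radius R = A/P = 41.24/20.2 = 2.041 m.
From Manning's equation, S = [nQ / (1 A R^(2/3))]² = [0.032 × 56.8 / (1 × 41.24 × 2.041^(2/3))]² = 0.00075.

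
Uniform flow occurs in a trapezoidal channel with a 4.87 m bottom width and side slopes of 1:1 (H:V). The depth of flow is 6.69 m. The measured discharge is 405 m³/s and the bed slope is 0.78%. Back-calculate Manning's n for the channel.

With bottom width b = 4.87 m and side slope z = 1: A = (b + zy)y = (4.87 + 1×6.69)×6.69 = 77.34 m²; P = b + 2y√(1+z²) = 4.87 + 2×6.69×1.414 = 23.79 m.
Hydraulic radius R = A/P = 77.34/23.79 = 3.25 m.
Rearranging Manning's equation: n = (1/Q) A R^(2/3) S^(1/2) = (1/405) × 77.34 × 3.25^(2/3) × √0.0078 = 0.037.

n = 0.037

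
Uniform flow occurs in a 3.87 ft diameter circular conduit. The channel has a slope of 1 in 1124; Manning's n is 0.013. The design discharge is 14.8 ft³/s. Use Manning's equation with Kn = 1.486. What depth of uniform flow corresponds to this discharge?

y_n = 1.65 ft

Manning's equation rearranged: A R^(2/3) = nQ / (1.486·√S) = 0.013 × 14.8 / (1.486 × √0.0008897) = 4.341.
Trying y = 1.32 ft: A R^(2/3) = 2.882 — too small.
Trying y = 1.88 ft: A R^(2/3) = 5.477 — too large.
Trying y = 1.65 ft: A R^(2/3) = 4.353 — close enough.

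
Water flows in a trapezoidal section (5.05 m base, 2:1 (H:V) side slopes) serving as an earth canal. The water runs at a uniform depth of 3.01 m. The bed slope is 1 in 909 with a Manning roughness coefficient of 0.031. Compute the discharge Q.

Q = 52.8 m³/s

With bottom width b = 5.05 m and side slope z = 2: A = (b + zy)y = (5.05 + 2×3.01)×3.01 = 33.32 m²; P = b + 2y√(1+z²) = 5.05 + 2×3.01×2.236 = 18.51 m.
Hydraulic radius R = A/P = 33.32/18.51 = 1.8 m.
Manning's equation: Q = (1/n) A R^(2/3) S^(1/2) = (1/0.031) × 33.32 × 1.8^(2/3) × 0.0011^(1/2) = 52.8 m³/s.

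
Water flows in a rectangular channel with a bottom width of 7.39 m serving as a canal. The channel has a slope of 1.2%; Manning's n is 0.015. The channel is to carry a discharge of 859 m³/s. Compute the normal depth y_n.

Manning's equation rearranged: A R^(2/3) = nQ / (1·√S) = 0.015 × 859 / (√0.012) = 117.6.
At y = 10.6 m: A R^(2/3) = 153.4 — high.
At y = 8.48 m: A R^(2/3) = 117.7 — ≈ 117.6.

y_n = 8.48 m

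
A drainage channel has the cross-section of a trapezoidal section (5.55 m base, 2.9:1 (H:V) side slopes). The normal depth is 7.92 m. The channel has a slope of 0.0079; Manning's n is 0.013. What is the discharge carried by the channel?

With bottom width b = 5.55 m and side slope z = 2.9: A = (b + zy)y = (5.55 + 2.9×7.92)×7.92 = 225.9 m²; P = b + 2y√(1+z²) = 5.55 + 2×7.92×3.068 = 54.14 m.
Hydraulic radius R = A/P = 225.9/54.14 = 4.172 m.
Manning's equation: Q = (1/n) A R^(2/3) S^(1/2) = (1/0.013) × 225.9 × 4.172^(2/3) × 0.0079^(1/2) = 4000 m³/s.

Q = 4000 m³/s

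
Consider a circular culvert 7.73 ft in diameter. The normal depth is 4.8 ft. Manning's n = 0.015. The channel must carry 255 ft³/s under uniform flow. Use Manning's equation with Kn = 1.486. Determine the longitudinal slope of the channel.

For a circular section of diameter D = 7.73 ft at depth y = 4.8 ft, the central angle is θ = 2 arccos(1 − 2y/D) = 3.63 rad. Then A = (D²/8)(θ − sin θ) = 30.62 ft² and P = Dθ/2 = 14.03 ft.
Hydraulic radius R = A/P = 30.62/14.03 = 2.182 ft.
From Manning's equation, S = [nQ / (1.486 A R^(2/3))]² = [0.015 × 255 / (1.486 × 30.62 × 2.182^(2/3))]² = 0.0025.

S = 0.0025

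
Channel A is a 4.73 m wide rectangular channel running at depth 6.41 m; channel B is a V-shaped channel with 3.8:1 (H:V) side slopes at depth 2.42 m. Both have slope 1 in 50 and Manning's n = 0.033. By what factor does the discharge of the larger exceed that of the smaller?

1.77

Channel A: Flow area A = b·y = 4.73 × 6.41 = 30.32 m². Wetted perimeter P = b + 2y = 4.73 + 2×6.41 = 17.55 m. Hydraulic radius R = A/P = 30.32/17.55 = 1.728 m. Q_A = (1/0.033)·30.32·1.728^(2/3)·√0.02 = 187.1 m³/s.
Channel B: For a triangular section with side slope z = 3.8: A = zy² = 3.8×2.42² = 22.25 m²; P = 2y√(1+z²) = 2×2.42×3.929 = 19.02 m. Hydraulic radius R = A/P = 22.25/19.02 = 1.17 m. Q_B = (1/0.033)·22.25·1.17^(2/3)·√0.02 = 105.9 m³/s.
The larger discharge is 187.1 m³/s and the smaller is 105.9 m³/s; the ratio is 1.77.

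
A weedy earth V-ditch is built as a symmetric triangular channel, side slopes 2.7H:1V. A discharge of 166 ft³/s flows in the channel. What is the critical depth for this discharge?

At critical depth, Q² T / (g A³) = 1, i.e. A³/T = Q²/g = 166²/32.2 = 855.8.
Try y = 3.68 ft: A³/T = 2460 — over.
Try y = 2.27 ft: A³/T = 219.7 — short.
Try y = 2.98 ft: A³/T = 856.6 — matches.

y_c = 2.98 ft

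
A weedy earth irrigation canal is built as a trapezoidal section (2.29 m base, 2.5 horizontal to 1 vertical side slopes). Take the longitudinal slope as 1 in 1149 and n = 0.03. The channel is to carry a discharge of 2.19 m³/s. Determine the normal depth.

Manning's equation rearranged: A R^(2/3) = nQ / (1·√S) = 0.03 × 2.19 / (√0.0008703) = 2.227.
Trying y = 0.91 m: A R^(2/3) = 2.882 — too large.
Trying y = 0.801 m: A R^(2/3) = 2.225 — matches.

y_n = 0.801 m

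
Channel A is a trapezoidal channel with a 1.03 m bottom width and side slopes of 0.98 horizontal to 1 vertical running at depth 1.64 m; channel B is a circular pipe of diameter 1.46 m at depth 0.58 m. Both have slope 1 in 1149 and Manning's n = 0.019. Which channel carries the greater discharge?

Channel A: With bottom width b = 1.03 m and side slope z = 0.98: A = (b + zy)y = (1.03 + 0.98×1.64)×1.64 = 4.325 m²; P = b + 2y√(1+z²) = 1.03 + 2×1.64×1.4 = 5.622 m. Hydraulic radius R = A/P = 4.325/5.622 = 0.7692 m. Q_A = (1/0.019)·4.325·0.7692^(2/3)·√0.0008703 = 5.638 m³/s.
Channel B: For a circular section of diameter D = 1.46 m at depth y = 0.58 m, the central angle is θ = 2 arccos(1 − 2y/D) = 2.728 rad. Then A = (D²/8)(θ − sin θ) = 0.6196 m² and P = Dθ/2 = 1.991 m. Hydraulic radius R = A/P = 0.6196/1.991 = 0.3112 m. Q_B = (1/0.019)·0.6196·0.3112^(2/3)·√0.0008703 = 0.4418 m³/s.
Q_A = 5.638 m³/s vs Q_B = 0.4418 m³/s, so channel A carries more.

channel A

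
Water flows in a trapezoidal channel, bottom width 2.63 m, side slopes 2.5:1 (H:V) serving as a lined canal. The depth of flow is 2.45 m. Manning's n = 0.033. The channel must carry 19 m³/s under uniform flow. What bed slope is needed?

With bottom width b = 2.63 m and side slope z = 2.5: A = (b + zy)y = (2.63 + 2.5×2.45)×2.45 = 21.45 m²; P = b + 2y√(1+z²) = 2.63 + 2×2.45×2.693 = 15.82 m.
Hydraulic radius R = A/P = 21.45/15.82 = 1.356 m.
From Manning's equation, S = [nQ / (1 A R^(2/3))]² = [0.033 × 19 / (1 × 21.45 × 1.356^(2/3))]² = 0.00057.

S = 0.00057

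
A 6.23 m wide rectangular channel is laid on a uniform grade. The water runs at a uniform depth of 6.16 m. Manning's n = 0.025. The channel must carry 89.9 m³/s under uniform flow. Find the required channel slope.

S = 0.0013

Flow area A = b·y = 6.23 × 6.16 = 38.38 m². Wetted perimeter P = b + 2y = 6.23 + 2×6.16 = 18.55 m.
Hydraulic radius R = A/P = 38.38/18.55 = 2.069 m.
From Manning's equation, S = [nQ / (1 A R^(2/3))]² = [0.025 × 89.9 / (1 × 38.38 × 2.069^(2/3))]² = 0.0013.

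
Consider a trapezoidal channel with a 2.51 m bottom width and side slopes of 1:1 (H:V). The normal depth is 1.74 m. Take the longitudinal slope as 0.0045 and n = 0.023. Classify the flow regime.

subcritical

With bottom width b = 2.51 m and side slope z = 1: A = (b + zy)y = (2.51 + 1×1.74)×1.74 = 7.395 m²; P = b + 2y√(1+z²) = 2.51 + 2×1.74×1.414 = 7.431 m.
Hydraulic radius R = A/P = 7.395/7.431 = 0.9951 m.
V = (1/n) R^(2/3) √S = (1/0.023) × 0.9951^(2/3) × √0.0045 = 2.907 m/s. Hydraulic depth D_h = A/T = 7.395/5.99 = 1.235 m.
Froude number Fr = V/√(g·D_h) = 2.907/√(9.81×1.235) = 0.835, which is less than 1, so the flow is subcritical.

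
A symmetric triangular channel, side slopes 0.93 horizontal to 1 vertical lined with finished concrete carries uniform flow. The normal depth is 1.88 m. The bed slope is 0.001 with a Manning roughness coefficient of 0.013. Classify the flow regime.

subcritical

For a triangular section with side slope z = 0.93: A = zy² = 0.93×1.88² = 3.287 m²; P = 2y√(1+z²) = 2×1.88×1.366 = 5.135 m.
Hydraulic radius R = A/P = 3.287/5.135 = 0.6402 m.
V = (1/n) R^(2/3) √S = (1/0.013) × 0.6402^(2/3) × √0.001 = 1.807 m/s. Hydraulic depth D_h = A/T = 3.287/3.497 = 0.94 m.
Froude number Fr = V/√(g·D_h) = 1.807/√(9.81×0.94) = 0.595, which is less than 1, so the flow is subcritical.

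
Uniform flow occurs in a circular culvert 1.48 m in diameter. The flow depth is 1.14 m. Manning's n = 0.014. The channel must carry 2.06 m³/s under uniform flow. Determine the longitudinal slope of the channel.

For a circular section of diameter D = 1.48 m at depth y = 1.14 m, the central angle is θ = 2 arccos(1 − 2y/D) = 4.284 rad. Then A = (D²/8)(θ − sin θ) = 1.422 m² and P = Dθ/2 = 3.17 m.
Hydraulic radius R = A/P = 1.422/3.17 = 0.4486 m.
From Manning's equation, S = [nQ / (1 A R^(2/3))]² = [0.014 × 2.06 / (1 × 1.422 × 0.4486^(2/3))]² = 0.0012.

S = 0.0012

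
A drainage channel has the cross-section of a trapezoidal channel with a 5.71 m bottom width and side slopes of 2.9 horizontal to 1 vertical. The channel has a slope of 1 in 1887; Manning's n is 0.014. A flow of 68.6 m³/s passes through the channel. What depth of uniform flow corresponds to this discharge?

Manning's equation rearranged: A R^(2/3) = nQ / (1·√S) = 0.014 × 68.6 / (√0.0005299) = 41.72.
Try y = 1.97 m: A R^(2/3) = 26.31 — low.
Try y = 2.46 m: A R^(2/3) = 41.75 — matches.

y_n = 2.46 m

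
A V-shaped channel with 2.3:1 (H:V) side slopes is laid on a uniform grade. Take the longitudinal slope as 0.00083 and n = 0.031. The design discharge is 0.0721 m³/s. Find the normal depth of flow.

Manning's equation rearranged: A R^(2/3) = nQ / (1·√S) = 0.031 × 0.0721 / (√0.00083) = 0.07758.
Try y = 0.243 m: A R^(2/3) = 0.03145 — low.
Try y = 0.379 m: A R^(2/3) = 0.1029 — high.
Try y = 0.341 m: A R^(2/3) = 0.07762 — close enough.

y_n = 0.341 m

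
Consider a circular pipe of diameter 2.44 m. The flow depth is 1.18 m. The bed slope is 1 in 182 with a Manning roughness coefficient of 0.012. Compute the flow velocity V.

V = 4.38 m/s

For a circular section of diameter D = 2.44 m at depth y = 1.18 m, the central angle is θ = 2 arccos(1 − 2y/D) = 3.076 rad. Then A = (D²/8)(θ − sin θ) = 2.24 m² and P = Dθ/2 = 3.753 m.
Hydraulic radius R = A/P = 2.24/3.753 = 0.597 m.
From Manning's equation, V = (1/n) R^(2/3) S^(1/2) = (1/0.012) × 0.597^(2/3) × 0.005495^(1/2) = 4.38 m/s.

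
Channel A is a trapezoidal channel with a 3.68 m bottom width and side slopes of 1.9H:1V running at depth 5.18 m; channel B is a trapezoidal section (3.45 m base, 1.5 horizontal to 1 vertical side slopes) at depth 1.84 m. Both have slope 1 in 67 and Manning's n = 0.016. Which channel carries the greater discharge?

Channel A: With bottom width b = 3.68 m and side slope z = 1.9: A = (b + zy)y = (3.68 + 1.9×5.18)×5.18 = 70.04 m²; P = b + 2y√(1+z²) = 3.68 + 2×5.18×2.147 = 25.92 m. Hydraulic radius R = A/P = 70.04/25.92 = 2.702 m. Q_A = (1/0.016)·70.04·2.702^(2/3)·√0.01493 = 1038 m³/s.
Channel B: With bottom width b = 3.45 m and side slope z = 1.5: A = (b + zy)y = (3.45 + 1.5×1.84)×1.84 = 11.43 m²; P = b + 2y√(1+z²) = 3.45 + 2×1.84×1.803 = 10.08 m. Hydraulic radius R = A/P = 11.43/10.08 = 1.133 m. Q_B = (1/0.016)·11.43·1.133^(2/3)·√0.01493 = 94.83 m³/s.
Q_A = 1038 m³/s vs Q_B = 94.83 m³/s, so channel A carries more.

channel A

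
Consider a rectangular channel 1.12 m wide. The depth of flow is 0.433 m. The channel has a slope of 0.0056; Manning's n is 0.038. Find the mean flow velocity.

Flow area A = b·y = 1.12 × 0.433 = 0.485 m². Wetted perimeter P = b + 2y = 1.12 + 2×0.433 = 1.986 m.
Hydraulic radius R = A/P = 0.485/1.986 = 0.2442 m.
From Manning's equation, V = (1/n) R^(2/3) S^(1/2) = (1/0.038) × 0.2442^(2/3) × 0.0056^(1/2) = 0.769 m/s.

V = 0.769 m/s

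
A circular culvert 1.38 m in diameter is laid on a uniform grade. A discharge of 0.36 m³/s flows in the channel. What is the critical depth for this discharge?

y_c = 0.307 m

At critical depth, Q² T / (g A³) = 1, i.e. A³/T = Q²/g = 0.36²/9.81 = 0.01321.
Trying y = 0.257 m: A³/T = 0.006614 — low.
Trying y = 0.307 m: A³/T = 0.01327 — matches.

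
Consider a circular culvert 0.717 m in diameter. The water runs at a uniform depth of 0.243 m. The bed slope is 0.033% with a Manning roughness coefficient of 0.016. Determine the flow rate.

For a circular section of diameter D = 0.717 m at depth y = 0.243 m, the central angle is θ = 2 arccos(1 − 2y/D) = 2.486 rad. Then A = (D²/8)(θ − sin θ) = 0.1205 m² and P = Dθ/2 = 0.8911 m.
Hydraulic radius R = A/P = 0.1205/0.8911 = 0.1353 m.
Manning's equation: Q = (1/n) A R^(2/3) S^(1/2) = (1/0.016) × 0.1205 × 0.1353^(2/3) × 0.00033^(1/2) = 0.0361 m³/s.

Q = 0.0361 m³/s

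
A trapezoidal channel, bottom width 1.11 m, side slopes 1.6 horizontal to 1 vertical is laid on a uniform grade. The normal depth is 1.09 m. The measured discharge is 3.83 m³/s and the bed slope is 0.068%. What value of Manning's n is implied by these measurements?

With bottom width b = 1.11 m and side slope z = 1.6: A = (b + zy)y = (1.11 + 1.6×1.09)×1.09 = 3.111 m²; P = b + 2y√(1+z²) = 1.11 + 2×1.09×1.887 = 5.223 m.
Hydraulic radius R = A/P = 3.111/5.223 = 0.5956 m.
Rearranging Manning's equation: n = (1/Q) A R^(2/3) S^(1/2) = (1/3.83) × 3.111 × 0.5956^(2/3) × √0.00068 = 0.015.

n = 0.015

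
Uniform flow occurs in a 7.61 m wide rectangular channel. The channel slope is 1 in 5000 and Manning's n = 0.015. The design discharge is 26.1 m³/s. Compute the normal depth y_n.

y_n = 2.69 m

Manning's equation rearranged: A R^(2/3) = nQ / (1·√S) = 0.015 × 26.1 / (√0.0002) = 27.68.
Trying y = 2.17 m: A R^(2/3) = 20.49 — short.
Trying y = 2.69 m: A R^(2/3) = 27.72 — close enough.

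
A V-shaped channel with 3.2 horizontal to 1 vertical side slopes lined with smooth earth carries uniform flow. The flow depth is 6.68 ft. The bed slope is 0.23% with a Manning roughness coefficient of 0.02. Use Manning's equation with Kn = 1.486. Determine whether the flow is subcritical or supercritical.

For a triangular section with side slope z = 3.2: A = zy² = 3.2×6.68² = 142.8 ft²; P = 2y√(1+z²) = 2×6.68×3.353 = 44.79 ft.
Hydraulic radius R = A/P = 142.8/44.79 = 3.188 ft.
V = (1.486/n) R^(2/3) √S = (1.486/0.02) × 3.188^(2/3) × √0.0023 = 7.718 ft/s. Hydraulic depth D_h = A/T = 142.8/42.75 = 3.34 ft.
Froude number Fr = V/√(g·D_h) = 7.718/√(32.2×3.34) = 0.744, which is less than 1, so the flow is subcritical.

subcritical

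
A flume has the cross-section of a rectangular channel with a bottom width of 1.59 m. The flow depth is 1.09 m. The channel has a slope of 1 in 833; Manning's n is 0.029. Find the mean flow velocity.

V = 0.712 m/s

Flow area A = b·y = 1.59 × 1.09 = 1.733 m². Wetted perimeter P = b + 2y = 1.59 + 2×1.09 = 3.77 m.
Hydraulic radius R = A/P = 1.733/3.77 = 0.4597 m.
From Manning's equation, V = (1/n) R^(2/3) S^(1/2) = (1/0.029) × 0.4597^(2/3) × 0.0012^(1/2) = 0.712 m/s.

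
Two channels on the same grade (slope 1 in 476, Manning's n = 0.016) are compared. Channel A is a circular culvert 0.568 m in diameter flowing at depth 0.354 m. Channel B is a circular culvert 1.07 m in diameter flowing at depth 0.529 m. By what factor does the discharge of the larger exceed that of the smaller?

3.73

Channel A: For a circular section of diameter D = 0.568 m at depth y = 0.354 m, the central angle is θ = 2 arccos(1 − 2y/D) = 3.64 rad. Then A = (D²/8)(θ − sin θ) = 0.166 m² and P = Dθ/2 = 1.034 m. Hydraulic radius R = A/P = 0.166/1.034 = 0.1606 m. Q_A = (1/0.016)·0.166·0.1606^(2/3)·√0.002101 = 0.1406 m³/s.
Channel B: For a circular section of diameter D = 1.07 m at depth y = 0.529 m, the central angle is θ = 2 arccos(1 − 2y/D) = 3.119 rad. Then A = (D²/8)(θ − sin θ) = 0.4432 m² and P = Dθ/2 = 1.669 m. Hydraulic radius R = A/P = 0.4432/1.669 = 0.2656 m. Q_B = (1/0.016)·0.4432·0.2656^(2/3)·√0.002101 = 0.5245 m³/s.
The larger discharge is 0.5245 m³/s and the smaller is 0.1406 m³/s; the ratio is 3.73.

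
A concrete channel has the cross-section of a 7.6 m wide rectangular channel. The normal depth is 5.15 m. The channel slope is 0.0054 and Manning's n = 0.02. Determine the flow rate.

Q = 242 m³/s

Flow area A = b·y = 7.6 × 5.15 = 39.14 m². Wetted perimeter P = b + 2y = 7.6 + 2×5.15 = 17.9 m.
Hydraulic radius R = A/P = 39.14/17.9 = 2.187 m.
Manning's equation: Q = (1/n) A R^(2/3) S^(1/2) = (1/0.02) × 39.14 × 2.187^(2/3) × 0.0054^(1/2) = 242 m³/s.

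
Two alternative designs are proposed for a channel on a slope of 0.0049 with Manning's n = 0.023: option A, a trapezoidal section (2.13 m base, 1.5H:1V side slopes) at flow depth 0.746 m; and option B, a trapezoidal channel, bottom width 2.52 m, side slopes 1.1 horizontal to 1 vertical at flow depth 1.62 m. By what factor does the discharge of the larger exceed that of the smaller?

Channel A: With bottom width b = 2.13 m and side slope z = 1.5: A = (b + zy)y = (2.13 + 1.5×0.746)×0.746 = 2.424 m²; P = b + 2y√(1+z²) = 2.13 + 2×0.746×1.803 = 4.82 m. Hydraulic radius R = A/P = 2.424/4.82 = 0.5029 m. Q_A = (1/0.023)·2.424·0.5029^(2/3)·√0.0049 = 4.665 m³/s.
Channel B: With bottom width b = 2.52 m and side slope z = 1.1: A = (b + zy)y = (2.52 + 1.1×1.62)×1.62 = 6.969 m²; P = b + 2y√(1+z²) = 2.52 + 2×1.62×1.487 = 7.337 m. Hydraulic radius R = A/P = 6.969/7.337 = 0.9499 m. Q_B = (1/0.023)·6.969·0.9499^(2/3)·√0.0049 = 20.5 m³/s.
The larger discharge is 20.5 m³/s and the smaller is 4.665 m³/s; the ratio is 4.39.

4.39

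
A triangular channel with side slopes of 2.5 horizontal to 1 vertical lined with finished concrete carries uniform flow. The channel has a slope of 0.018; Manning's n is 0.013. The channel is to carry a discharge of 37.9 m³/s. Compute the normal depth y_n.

y_n = 1.4 m

Manning's equation rearranged: A R^(2/3) = nQ / (1·√S) = 0.013 × 37.9 / (√0.018) = 3.672.
Trying y = 1.04 m: A R^(2/3) = 1.664 — too small.
Trying y = 1.65 m: A R^(2/3) = 5.698 — too large.
Trying y = 1.4 m: A R^(2/3) = 3.677 — close enough.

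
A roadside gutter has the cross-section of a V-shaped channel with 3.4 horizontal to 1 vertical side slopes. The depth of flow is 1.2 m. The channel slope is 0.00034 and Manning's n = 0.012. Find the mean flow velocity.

V = 1.06 m/s

For a triangular section with side slope z = 3.4: A = zy² = 3.4×1.2² = 4.896 m²; P = 2y√(1+z²) = 2×1.2×3.544 = 8.506 m.
Hydraulic radius R = A/P = 4.896/8.506 = 0.5756 m.
From Manning's equation, V = (1/n) R^(2/3) S^(1/2) = (1/0.012) × 0.5756^(2/3) × 0.00034^(1/2) = 1.06 m/s.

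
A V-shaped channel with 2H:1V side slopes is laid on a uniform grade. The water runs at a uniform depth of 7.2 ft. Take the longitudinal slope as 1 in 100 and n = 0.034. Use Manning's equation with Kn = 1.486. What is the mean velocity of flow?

V = 9.53 ft/s

For a triangular section with side slope z = 2: A = zy² = 2×7.2² = 103.7 ft²; P = 2y√(1+z²) = 2×7.2×2.236 = 32.2 ft.
Hydraulic radius R = A/P = 103.7/32.2 = 3.22 ft.
From Manning's equation, V = (1.486/n) R^(2/3) S^(1/2) = (1.486/0.034) × 3.22^(2/3) × 0.01^(1/2) = 9.53 ft/s.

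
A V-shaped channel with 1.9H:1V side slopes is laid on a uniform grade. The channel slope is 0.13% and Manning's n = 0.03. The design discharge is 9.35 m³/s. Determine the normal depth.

Manning's equation rearranged: A R^(2/3) = nQ / (1·√S) = 0.03 × 9.35 / (√0.0013) = 7.78.
Trying y = 2.33 m: A R^(2/3) = 10.53 — too large.
Trying y = 1.5 m: A R^(2/3) = 3.253 — too small.
Trying y = 2.08 m: A R^(2/3) = 7.777 — ≈ 7.78.

y_n = 2.08 m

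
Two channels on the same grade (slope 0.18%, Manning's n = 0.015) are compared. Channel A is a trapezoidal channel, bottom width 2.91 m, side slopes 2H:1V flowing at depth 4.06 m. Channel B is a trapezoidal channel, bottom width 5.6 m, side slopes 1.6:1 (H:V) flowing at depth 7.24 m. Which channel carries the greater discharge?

channel B

Channel A: With bottom width b = 2.91 m and side slope z = 2: A = (b + zy)y = (2.91 + 2×4.06)×4.06 = 44.78 m²; P = b + 2y√(1+z²) = 2.91 + 2×4.06×2.236 = 21.07 m. Hydraulic radius R = A/P = 44.78/21.07 = 2.126 m. Q_A = (1/0.015)·44.78·2.126^(2/3)·√0.0018 = 209.4 m³/s.
Channel B: With bottom width b = 5.6 m and side slope z = 1.6: A = (b + zy)y = (5.6 + 1.6×7.24)×7.24 = 124.4 m²; P = b + 2y√(1+z²) = 5.6 + 2×7.24×1.887 = 32.92 m. Hydraulic radius R = A/P = 124.4/32.92 = 3.779 m. Q_B = (1/0.015)·124.4·3.779^(2/3)·√0.0018 = 853.8 m³/s.
Q_A = 209.4 m³/s vs Q_B = 853.8 m³/s, so channel B carries more.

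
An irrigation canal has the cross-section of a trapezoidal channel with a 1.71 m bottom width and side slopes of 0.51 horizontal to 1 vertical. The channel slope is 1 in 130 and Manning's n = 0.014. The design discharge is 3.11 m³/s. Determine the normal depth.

y_n = 0.507 m

Manning's equation rearranged: A R^(2/3) = nQ / (1·√S) = 0.014 × 3.11 / (√0.007692) = 0.4964.
Trying y = 0.419 m: A R^(2/3) = 0.3645 — short.
Trying y = 0.507 m: A R^(2/3) = 0.4961 — matches.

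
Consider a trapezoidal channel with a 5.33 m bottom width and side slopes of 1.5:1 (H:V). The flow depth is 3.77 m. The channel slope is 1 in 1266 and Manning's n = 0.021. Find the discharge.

With bottom width b = 5.33 m and side slope z = 1.5: A = (b + zy)y = (5.33 + 1.5×3.77)×3.77 = 41.41 m²; P = b + 2y√(1+z²) = 5.33 + 2×3.77×1.803 = 18.92 m.
Hydraulic radius R = A/P = 41.41/18.92 = 2.189 m.
Manning's equation: Q = (1/n) A R^(2/3) S^(1/2) = (1/0.021) × 41.41 × 2.189^(2/3) × 0.0007899^(1/2) = 93.4 m³/s.

Q = 93.4 m³/s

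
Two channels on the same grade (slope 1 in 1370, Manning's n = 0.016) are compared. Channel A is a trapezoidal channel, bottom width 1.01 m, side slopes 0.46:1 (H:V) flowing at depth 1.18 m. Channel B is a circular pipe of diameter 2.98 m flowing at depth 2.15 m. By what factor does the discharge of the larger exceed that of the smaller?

Channel A: With bottom width b = 1.01 m and side slope z = 0.46: A = (b + zy)y = (1.01 + 0.46×1.18)×1.18 = 1.832 m²; P = b + 2y√(1+z²) = 1.01 + 2×1.18×1.101 = 3.608 m. Hydraulic radius R = A/P = 1.832/3.608 = 0.5079 m. Q_A = (1/0.016)·1.832·0.5079^(2/3)·√0.0007299 = 1.97 m³/s.
Channel B: For a circular section of diameter D = 2.98 m at depth y = 2.15 m, the central angle is θ = 2 arccos(1 − 2y/D) = 4.059 rad. Then A = (D²/8)(θ − sin θ) = 5.388 m² and P = Dθ/2 = 6.048 m. Hydraulic radius R = A/P = 5.388/6.048 = 0.8908 m. Q_B = (1/0.016)·5.388·0.8908^(2/3)·√0.0007299 = 8.422 m³/s.
The larger discharge is 8.422 m³/s and the smaller is 1.97 m³/s; the ratio is 4.28.

4.28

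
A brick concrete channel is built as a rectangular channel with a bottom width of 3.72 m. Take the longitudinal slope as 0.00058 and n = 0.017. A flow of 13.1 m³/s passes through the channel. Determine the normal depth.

y_n = 2.41 m

Manning's equation rearranged: A R^(2/3) = nQ / (1·√S) = 0.017 × 13.1 / (√0.00058) = 9.247.
Try y = 2.61 m: A R^(2/3) = 10.26 — over.
Try y = 2.41 m: A R^(2/3) = 9.26 — matches.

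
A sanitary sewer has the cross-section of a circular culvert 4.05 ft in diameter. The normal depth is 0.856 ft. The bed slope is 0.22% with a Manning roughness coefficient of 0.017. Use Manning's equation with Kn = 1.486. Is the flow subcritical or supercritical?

subcritical

For a circular section of diameter D = 4.05 ft at depth y = 0.856 ft, the central angle is θ = 2 arccos(1 − 2y/D) = 1.911 rad. Then A = (D²/8)(θ − sin θ) = 1.985 ft² and P = Dθ/2 = 3.869 ft.
Hydraulic radius R = A/P = 1.985/3.869 = 0.5129 ft.
V = (1.486/n) R^(2/3) √S = (1.486/0.017) × 0.5129^(2/3) × √0.0022 = 2.627 ft/s. Hydraulic depth D_h = A/T = 1.985/3.307 = 0.6002 ft.
Froude number Fr = V/√(g·D_h) = 2.627/√(32.2×0.6002) = 0.598, which is less than 1, so the flow is subcritical.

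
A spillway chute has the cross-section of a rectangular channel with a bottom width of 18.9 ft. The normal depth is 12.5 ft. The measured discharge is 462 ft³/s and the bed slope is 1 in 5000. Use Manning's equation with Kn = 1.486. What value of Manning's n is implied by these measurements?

n = 0.033

Flow area A = b·y = 18.9 × 12.5 = 236.2 ft². Wetted perimeter P = b + 2y = 18.9 + 2×12.5 = 43.9 ft.
Hydraulic radius R = A/P = 236.2/43.9 = 5.382 ft.
Rearranging Manning's equation: n = (1.486/Q) A R^(2/3) S^(1/2) = (1.486/462) × 236.2 × 5.382^(2/3) × √0.0002 = 0.033.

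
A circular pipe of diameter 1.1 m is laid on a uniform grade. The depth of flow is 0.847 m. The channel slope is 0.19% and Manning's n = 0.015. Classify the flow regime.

subcritical

For a circular section of diameter D = 1.1 m at depth y = 0.847 m, the central angle is θ = 2 arccos(1 − 2y/D) = 4.282 rad. Then A = (D²/8)(θ − sin θ) = 0.7852 m² and P = Dθ/2 = 2.355 m.
Hydraulic radius R = A/P = 0.7852/2.355 = 0.3334 m.
V = (1/n) R^(2/3) √S = (1/0.015) × 0.3334^(2/3) × √0.0019 = 1.397 m/s. Hydraulic depth D_h = A/T = 0.7852/0.9258 = 0.8481 m.
Froude number Fr = V/√(g·D_h) = 1.397/√(9.81×0.8481) = 0.484, which is less than 1, so the flow is subcritical.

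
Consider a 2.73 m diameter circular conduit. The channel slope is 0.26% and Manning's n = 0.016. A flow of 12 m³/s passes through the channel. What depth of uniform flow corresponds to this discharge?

Manning's equation rearranged: A R^(2/3) = nQ / (1·√S) = 0.016 × 12 / (√0.0026) = 3.765.
Try y = 2.19 m: A R^(2/3) = 4.447 — high.
Try y = 1.67 m: A R^(2/3) = 3.139 — low.
Try y = 1.9 m: A R^(2/3) = 3.77 — ≈ 3.765.

y_n = 1.9 m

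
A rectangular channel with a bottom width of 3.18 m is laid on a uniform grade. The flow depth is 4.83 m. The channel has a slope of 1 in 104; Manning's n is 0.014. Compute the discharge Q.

Q = 121 m³/s

Flow area A = b·y = 3.18 × 4.83 = 15.36 m². Wetted perimeter P = b + 2y = 3.18 + 2×4.83 = 12.84 m.
Hydraulic radius R = A/P = 15.36/12.84 = 1.196 m.
Manning's equation: Q = (1/n) A R^(2/3) S^(1/2) = (1/0.014) × 15.36 × 1.196^(2/3) × 0.009615^(1/2) = 121 m³/s.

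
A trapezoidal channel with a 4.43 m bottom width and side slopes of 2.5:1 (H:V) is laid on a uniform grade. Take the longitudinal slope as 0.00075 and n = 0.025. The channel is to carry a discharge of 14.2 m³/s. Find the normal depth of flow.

Manning's equation rearranged: A R^(2/3) = nQ / (1·√S) = 0.025 × 14.2 / (√0.00075) = 12.96.
Try y = 1.95 m: A R^(2/3) = 20.66 — too large.
Try y = 1.17 m: A R^(2/3) = 7.428 — too small.
Try y = 1.55 m: A R^(2/3) = 12.94 — ≈ 12.96.

y_n = 1.55 m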